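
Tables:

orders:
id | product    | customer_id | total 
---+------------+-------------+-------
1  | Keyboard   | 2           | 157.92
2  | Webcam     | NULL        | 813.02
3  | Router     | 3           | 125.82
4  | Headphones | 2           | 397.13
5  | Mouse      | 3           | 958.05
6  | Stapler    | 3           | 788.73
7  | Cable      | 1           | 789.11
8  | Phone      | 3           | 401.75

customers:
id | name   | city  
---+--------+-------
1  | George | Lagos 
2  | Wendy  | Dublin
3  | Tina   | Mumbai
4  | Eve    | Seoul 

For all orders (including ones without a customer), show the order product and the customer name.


LEFT JOIN keeps every row from orders (the left table); where customer_id has no match in customers, the customer columns become NULL. Walk through each order:
  - order 1 (Keyboard): customer_id=2 -> matches Wendy
  - order 2 (Webcam): customer_id=NULL, no match -> kept with NULL
  - order 3 (Router): customer_id=3 -> matches Tina
  - order 4 (Headphones): customer_id=2 -> matches Wendy
  - order 5 (Mouse): customer_id=3 -> matches Tina
  - order 6 (Stapler): customer_id=3 -> matches Tina
  - order 7 (Cable): customer_id=1 -> matches George
  - order 8 (Phone): customer_id=3 -> matches Tina
All 8 rows appear; 1 has NULL customer.

SQL:
SELECT a.product, b.name AS customer
FROM orders a
LEFT JOIN customers b ON a.customer_id = b.id

Result:
product    | customer
-----------+---------
Keyboard   | Wendy   
Webcam     | NULL    
Router     | Tina    
Headphones | Wendy   
Mouse      | Tina    
Stapler    | Tina    
Cable      | George  
Phone      | Tina    


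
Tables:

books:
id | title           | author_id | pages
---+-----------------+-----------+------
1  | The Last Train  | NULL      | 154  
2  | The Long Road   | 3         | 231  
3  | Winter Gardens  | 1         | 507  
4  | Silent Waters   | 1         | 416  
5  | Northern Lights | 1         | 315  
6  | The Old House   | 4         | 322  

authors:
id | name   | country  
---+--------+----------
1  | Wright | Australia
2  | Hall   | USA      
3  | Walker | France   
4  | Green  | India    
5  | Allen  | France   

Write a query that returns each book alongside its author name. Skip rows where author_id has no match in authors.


INNER JOIN keeps only books rows whose author_id matches an id in authors. Walk through each book:
  - book 1 (The Last Train): author_id=NULL, no match -> dropped
  - book 2 (The Long Road): author_id=3 -> matches Walker
  - book 3 (Winter Gardens): author_id=1 -> matches Wright
  - book 4 (Silent Waters): author_id=1 -> matches Wright
  - book 5 (Northern Lights): author_id=1 -> matches Wright
  - book 6 (The Old House): author_id=4 -> matches Green
So 1 of 6 rows is dropped.

SQL:
SELECT a.title, b.name AS author
FROM books a
INNER JOIN authors b ON a.author_id = b.id

Result:
title           | author
----------------+-------
The Long Road   | Walker
Winter Gardens  | Wright
Silent Waters   | Wright
Northern Lights | Wright
The Old House   | Green 


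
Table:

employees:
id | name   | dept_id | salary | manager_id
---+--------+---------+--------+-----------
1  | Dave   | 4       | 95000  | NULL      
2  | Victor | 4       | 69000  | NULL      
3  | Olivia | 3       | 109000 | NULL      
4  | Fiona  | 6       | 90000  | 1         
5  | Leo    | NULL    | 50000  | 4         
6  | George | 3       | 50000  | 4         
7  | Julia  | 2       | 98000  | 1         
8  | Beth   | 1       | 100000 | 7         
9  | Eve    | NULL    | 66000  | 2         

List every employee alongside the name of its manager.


This is a self-join: employees is joined to a second copy of itself, matching each row's manager_id to another row's id. Use LEFT JOIN so rows with manager_id=NULL are kept.
  - employee 1 (Dave): manager_id=NULL -> NULL
  - employee 2 (Victor): manager_id=NULL -> NULL
  - employee 3 (Olivia): manager_id=NULL -> NULL
  - employee 4 (Fiona): manager_id=1 -> Dave
  - employee 5 (Leo): manager_id=4 -> Fiona
  - employee 6 (George): manager_id=4 -> Fiona
  - employee 7 (Julia): manager_id=1 -> Dave
  - employee 8 (Beth): manager_id=7 -> Julia
  - employee 9 (Eve): manager_id=2 -> Victor

SQL:
SELECT a.name AS item, b.name AS manager
FROM employees a
LEFT JOIN employees b ON a.manager_id = b.id

Result:
item   | manager
-------+--------
Dave   | NULL   
Victor | NULL   
Olivia | NULL   
Fiona  | Dave   
Leo    | Fiona  
George | Fiona  
Julia  | Dave   
Beth   | Julia  
Eve    | Victor 


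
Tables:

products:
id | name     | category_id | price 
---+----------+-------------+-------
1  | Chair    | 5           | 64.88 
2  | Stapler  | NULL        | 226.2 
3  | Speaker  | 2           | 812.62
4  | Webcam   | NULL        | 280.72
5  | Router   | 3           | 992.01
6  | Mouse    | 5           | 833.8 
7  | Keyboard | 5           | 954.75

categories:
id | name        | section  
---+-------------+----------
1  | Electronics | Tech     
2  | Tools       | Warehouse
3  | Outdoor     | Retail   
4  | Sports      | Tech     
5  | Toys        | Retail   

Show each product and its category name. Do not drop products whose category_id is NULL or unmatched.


LEFT JOIN keeps every row from products (the left table); where category_id has no match in categories, the category columns become NULL. Walk through each product:
  - product 1 (Chair): category_id=5 -> matches Toys
  - product 2 (Stapler): category_id=NULL, no match -> kept with NULL
  - product 3 (Speaker): category_id=2 -> matches Tools
  - product 4 (Webcam): category_id=NULL, no match -> kept with NULL
  - product 5 (Router): category_id=3 -> matches Outdoor
  - product 6 (Mouse): category_id=5 -> matches Toys
  - product 7 (Keyboard): category_id=5 -> matches Toys
All 7 rows appear; 2 have NULL category.

SQL:
SELECT a.name, b.name AS category
FROM products a
LEFT JOIN categories b ON a.category_id = b.id

Result:
name     | category
---------+---------
Chair    | Toys    
Stapler  | NULL    
Speaker  | Tools   
Webcam   | NULL    
Router   | Outdoor 
Mouse    | Toys    
Keyboard | Toys    


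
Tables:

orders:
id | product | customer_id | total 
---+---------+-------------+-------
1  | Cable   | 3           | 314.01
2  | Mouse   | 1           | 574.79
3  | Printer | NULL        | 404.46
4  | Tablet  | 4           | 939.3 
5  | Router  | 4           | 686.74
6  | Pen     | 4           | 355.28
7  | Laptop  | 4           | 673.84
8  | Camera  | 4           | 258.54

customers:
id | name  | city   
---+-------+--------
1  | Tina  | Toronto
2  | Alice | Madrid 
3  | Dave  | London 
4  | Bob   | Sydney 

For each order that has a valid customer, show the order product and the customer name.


INNER JOIN keeps only orders rows whose customer_id matches an id in customers. Walk through each order:
  - order 1 (Cable): customer_id=3 -> matches Dave
  - order 2 (Mouse): customer_id=1 -> matches Tina
  - order 3 (Printer): customer_id=NULL, no match -> dropped
  - order 4 (Tablet): customer_id=4 -> matches Bob
  - order 5 (Router): customer_id=4 -> matches Bob
  - order 6 (Pen): customer_id=4 -> matches Bob
  - order 7 (Laptop): customer_id=4 -> matches Bob
  - order 8 (Camera): customer_id=4 -> matches Bob
So 1 of 8 rows is dropped.

SQL:
SELECT a.product, b.name AS customer
FROM orders a
INNER JOIN customers b ON a.customer_id = b.id

Result:
product | customer
--------+---------
Cable   | Dave    
Mouse   | Tina    
Tablet  | Bob     
Router  | Bob     
Pen     | Bob     
Laptop  | Bob     
Camera  | Bob     


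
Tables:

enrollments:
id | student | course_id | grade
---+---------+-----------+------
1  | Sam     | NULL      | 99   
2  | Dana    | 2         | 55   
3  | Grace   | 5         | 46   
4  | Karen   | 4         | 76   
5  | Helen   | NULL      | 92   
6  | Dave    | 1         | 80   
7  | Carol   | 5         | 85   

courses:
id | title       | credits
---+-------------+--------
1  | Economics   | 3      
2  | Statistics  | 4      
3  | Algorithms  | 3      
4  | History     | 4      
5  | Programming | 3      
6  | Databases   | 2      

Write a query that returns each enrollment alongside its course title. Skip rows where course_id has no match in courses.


INNER JOIN keeps only enrollments rows whose course_id matches an id in courses. Walk through each enrollment:
  - enrollment 1 (Sam): course_id=NULL, no match -> dropped
  - enrollment 2 (Dana): course_id=2 -> matches Statistics
  - enrollment 3 (Grace): course_id=5 -> matches Programming
  - enrollment 4 (Karen): course_id=4 -> matches History
  - enrollment 5 (Helen): course_id=NULL, no match -> dropped
  - enrollment 6 (Dave): course_id=1 -> matches Economics
  - enrollment 7 (Carol): course_id=5 -> matches Programming
So 2 of 7 rows are dropped.

SQL:
SELECT a.student, b.title AS course
FROM enrollments a
INNER JOIN courses b ON a.course_id = b.id

Result:
student | course     
--------+------------
Dana    | Statistics 
Grace   | Programming
Karen   | History    
Dave    | Economics  
Carol   | Programming


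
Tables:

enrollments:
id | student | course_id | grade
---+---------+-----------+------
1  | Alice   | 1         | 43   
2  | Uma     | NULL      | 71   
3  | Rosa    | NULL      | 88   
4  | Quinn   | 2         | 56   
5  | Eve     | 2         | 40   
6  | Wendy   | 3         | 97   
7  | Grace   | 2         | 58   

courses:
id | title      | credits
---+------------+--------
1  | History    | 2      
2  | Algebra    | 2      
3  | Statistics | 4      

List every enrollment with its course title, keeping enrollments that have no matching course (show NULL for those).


LEFT JOIN keeps every row from enrollments (the left table); where course_id has no match in courses, the course columns become NULL. Walk through each enrollment:
  - enrollment 1 (Alice): course_id=1 -> matches History
  - enrollment 2 (Uma): course_id=NULL, no match -> kept with NULL
  - enrollment 3 (Rosa): course_id=NULL, no match -> kept with NULL
  - enrollment 4 (Quinn): course_id=2 -> matches Algebra
  - enrollment 5 (Eve): course_id=2 -> matches Algebra
  - enrollment 6 (Wendy): course_id=3 -> matches Statistics
  - enrollment 7 (Grace): course_id=2 -> matches Algebra
All 7 rows appear; 2 have NULL course.

SQL:
SELECT a.student, b.title AS course
FROM enrollments a
LEFT JOIN courses b ON a.course_id = b.id

Result:
student | course    
--------+-----------
Alice   | History   
Uma     | NULL      
Rosa    | NULL      
Quinn   | Algebra   
Eve     | Algebra   
Wendy   | Statistics
Grace   | Algebra   


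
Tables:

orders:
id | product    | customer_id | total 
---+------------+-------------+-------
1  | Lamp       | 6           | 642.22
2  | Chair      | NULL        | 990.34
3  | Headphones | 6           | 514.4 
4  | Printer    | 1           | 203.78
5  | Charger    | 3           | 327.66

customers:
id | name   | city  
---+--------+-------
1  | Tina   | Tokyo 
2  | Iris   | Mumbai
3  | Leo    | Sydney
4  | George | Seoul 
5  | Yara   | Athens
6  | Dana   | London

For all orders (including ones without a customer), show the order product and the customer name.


LEFT JOIN keeps every row from orders (the left table); where customer_id has no match in customers, the customer columns become NULL. Walk through each order:
  - order 1 (Lamp): customer_id=6 -> matches Dana
  - order 2 (Chair): customer_id=NULL, no match -> kept with NULL
  - order 3 (Headphones): customer_id=6 -> matches Dana
  - order 4 (Printer): customer_id=1 -> matches Tina
  - order 5 (Charger): customer_id=3 -> matches Leo
All 5 rows appear; 1 has NULL customer.

SQL:
SELECT a.product, b.name AS customer
FROM orders a
LEFT JOIN customers b ON a.customer_id = b.id

Result:
product    | customer
-----------+---------
Lamp       | Dana    
Chair      | NULL    
Headphones | Dana    
Printer    | Tina    
Charger    | Leo     


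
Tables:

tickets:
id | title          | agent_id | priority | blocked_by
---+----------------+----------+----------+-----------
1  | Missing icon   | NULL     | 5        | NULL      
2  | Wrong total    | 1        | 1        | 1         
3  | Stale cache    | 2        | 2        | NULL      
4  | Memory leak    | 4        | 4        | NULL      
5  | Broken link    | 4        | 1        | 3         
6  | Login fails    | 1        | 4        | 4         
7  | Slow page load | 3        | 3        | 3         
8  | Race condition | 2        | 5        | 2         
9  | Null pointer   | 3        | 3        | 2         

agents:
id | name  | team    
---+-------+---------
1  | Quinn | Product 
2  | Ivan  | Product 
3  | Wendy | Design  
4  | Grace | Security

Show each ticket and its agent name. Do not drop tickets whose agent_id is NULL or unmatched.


LEFT JOIN keeps every row from tickets (the left table); where agent_id has no match in agents, the agent columns become NULL. Walk through each ticket:
  - ticket 1 (Missing icon): agent_id=NULL, no match -> kept with NULL
  - ticket 2 (Wrong total): agent_id=1 -> matches Quinn
  - ticket 3 (Stale cache): agent_id=2 -> matches Ivan
  - ticket 4 (Memory leak): agent_id=4 -> matches Grace
  - ticket 5 (Broken link): agent_id=4 -> matches Grace
  - ticket 6 (Login fails): agent_id=1 -> matches Quinn
  - ticket 7 (Slow page load): agent_id=3 -> matches Wendy
  - ticket 8 (Race condition): agent_id=2 -> matches Ivan
  - ticket 9 (Null pointer): agent_id=3 -> matches Wendy
All 9 rows appear; 1 has NULL agent.

SQL:
SELECT a.title, b.name AS agent
FROM tickets a
LEFT JOIN agents b ON a.agent_id = b.id

Result:
title          | agent
---------------+------
Missing icon   | NULL 
Wrong total    | Quinn
Stale cache    | Ivan 
Memory leak    | Grace
Broken link    | Grace
Login fails    | Quinn
Slow page load | Wendy
Race condition | Ivan 
Null pointer   | Wendy


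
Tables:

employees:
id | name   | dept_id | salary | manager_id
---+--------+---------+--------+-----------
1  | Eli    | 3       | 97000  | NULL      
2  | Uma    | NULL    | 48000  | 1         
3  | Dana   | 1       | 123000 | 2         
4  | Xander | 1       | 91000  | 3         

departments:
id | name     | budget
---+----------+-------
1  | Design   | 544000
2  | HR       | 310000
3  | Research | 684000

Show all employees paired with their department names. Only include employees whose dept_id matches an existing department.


INNER JOIN keeps only employees rows whose dept_id matches an id in departments. Walk through each employee:
  - employee 1 (Eli): dept_id=3 -> matches Research
  - employee 2 (Uma): dept_id=NULL, no match -> dropped
  - employee 3 (Dana): dept_id=1 -> matches Design
  - employee 4 (Xander): dept_id=1 -> matches Design
So 1 of 4 rows is dropped.

SQL:
SELECT a.name, b.name AS department
FROM employees a
INNER JOIN departments b ON a.dept_id = b.id

Result:
name   | department
-------+-----------
Eli    | Research  
Dana   | Design    
Xander | Design    


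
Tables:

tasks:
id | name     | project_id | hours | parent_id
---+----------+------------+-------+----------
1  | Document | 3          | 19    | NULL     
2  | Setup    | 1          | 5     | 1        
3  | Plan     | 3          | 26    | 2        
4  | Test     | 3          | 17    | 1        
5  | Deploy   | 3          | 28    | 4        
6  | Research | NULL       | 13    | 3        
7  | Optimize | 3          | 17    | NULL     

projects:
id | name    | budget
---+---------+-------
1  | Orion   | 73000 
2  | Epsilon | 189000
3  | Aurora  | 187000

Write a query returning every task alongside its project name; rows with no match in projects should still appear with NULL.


LEFT JOIN keeps every row from tasks (the left table); where project_id has no match in projects, the project columns become NULL. Walk through each task:
  - task 1 (Document): project_id=3 -> matches Aurora
  - task 2 (Setup): project_id=1 -> matches Orion
  - task 3 (Plan): project_id=3 -> matches Aurora
  - task 4 (Test): project_id=3 -> matches Aurora
  - task 5 (Deploy): project_id=3 -> matches Aurora
  - task 6 (Research): project_id=NULL, no match -> kept with NULL
  - task 7 (Optimize): project_id=3 -> matches Aurora
All 7 rows appear; 1 has NULL project.

SQL:
SELECT a.name, b.name AS project
FROM tasks a
LEFT JOIN projects b ON a.project_id = b.id

Result:
name     | project
---------+--------
Document | Aurora 
Setup    | Orion  
Plan     | Aurora 
Test     | Aurora 
Deploy   | Aurora 
Research | NULL   
Optimize | Aurora 


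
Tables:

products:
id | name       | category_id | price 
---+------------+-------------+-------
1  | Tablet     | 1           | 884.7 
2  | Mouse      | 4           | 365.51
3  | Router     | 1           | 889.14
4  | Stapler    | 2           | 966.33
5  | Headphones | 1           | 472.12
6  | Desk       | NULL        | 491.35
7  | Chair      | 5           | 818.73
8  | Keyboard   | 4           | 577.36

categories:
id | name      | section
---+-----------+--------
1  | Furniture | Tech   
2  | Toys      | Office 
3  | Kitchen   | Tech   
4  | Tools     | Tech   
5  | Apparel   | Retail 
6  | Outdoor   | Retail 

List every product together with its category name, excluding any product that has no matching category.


INNER JOIN keeps only products rows whose category_id matches an id in categories. Walk through each product:
  - product 1 (Tablet): category_id=1 -> matches Furniture
  - product 2 (Mouse): category_id=4 -> matches Tools
  - product 3 (Router): category_id=1 -> matches Furniture
  - product 4 (Stapler): category_id=2 -> matches Toys
  - product 5 (Headphones): category_id=1 -> matches Furniture
  - product 6 (Desk): category_id=NULL, no match -> dropped
  - product 7 (Chair): category_id=5 -> matches Apparel
  - product 8 (Keyboard): category_id=4 -> matches Tools
So 1 of 8 rows is dropped.

SQL:
SELECT a.name, b.name AS category
FROM products a
INNER JOIN categories b ON a.category_id = b.id

Result:
name       | category 
-----------+----------
Tablet     | Furniture
Mouse      | Tools    
Router     | Furniture
Stapler    | Toys     
Headphones | Furniture
Chair      | Apparel  
Keyboard   | Tools    


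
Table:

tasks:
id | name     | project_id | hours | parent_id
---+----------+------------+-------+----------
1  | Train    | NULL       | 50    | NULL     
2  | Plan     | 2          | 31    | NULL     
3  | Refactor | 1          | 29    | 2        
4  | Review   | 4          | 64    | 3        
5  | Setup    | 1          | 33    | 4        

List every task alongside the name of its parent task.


This is a self-join: tasks is joined to a second copy of itself, matching each row's parent_id to another row's id. Use LEFT JOIN so rows with parent_id=NULL are kept.
  - task 1 (Train): parent_id=NULL -> NULL
  - task 2 (Plan): parent_id=NULL -> NULL
  - task 3 (Refactor): parent_id=2 -> Plan
  - task 4 (Review): parent_id=3 -> Refactor
  - task 5 (Setup): parent_id=4 -> Review

SQL:
SELECT a.name AS item, b.name AS parent
FROM tasks a
LEFT JOIN tasks b ON a.parent_id = b.id

Result:
item     | parent  
---------+---------
Train    | NULL    
Plan     | NULL    
Refactor | Plan    
Review   | Refactor
Setup    | Review  


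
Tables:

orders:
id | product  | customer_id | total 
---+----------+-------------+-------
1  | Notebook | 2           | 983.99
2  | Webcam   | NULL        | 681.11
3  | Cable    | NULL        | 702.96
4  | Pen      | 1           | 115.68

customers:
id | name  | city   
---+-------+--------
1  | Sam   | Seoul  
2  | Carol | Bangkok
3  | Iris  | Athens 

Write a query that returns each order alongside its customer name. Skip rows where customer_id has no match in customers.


INNER JOIN keeps only orders rows whose customer_id matches an id in customers. Walk through each order:
  - order 1 (Notebook): customer_id=2 -> matches Carol
  - order 2 (Webcam): customer_id=NULL, no match -> dropped
  - order 3 (Cable): customer_id=NULL, no match -> dropped
  - order 4 (Pen): customer_id=1 -> matches Sam
So 2 of 4 rows are dropped.

SQL:
SELECT a.product, b.name AS customer
FROM orders a
INNER JOIN customers b ON a.customer_id = b.id

Result:
product  | customer
---------+---------
Notebook | Carol   
Pen      | Sam     


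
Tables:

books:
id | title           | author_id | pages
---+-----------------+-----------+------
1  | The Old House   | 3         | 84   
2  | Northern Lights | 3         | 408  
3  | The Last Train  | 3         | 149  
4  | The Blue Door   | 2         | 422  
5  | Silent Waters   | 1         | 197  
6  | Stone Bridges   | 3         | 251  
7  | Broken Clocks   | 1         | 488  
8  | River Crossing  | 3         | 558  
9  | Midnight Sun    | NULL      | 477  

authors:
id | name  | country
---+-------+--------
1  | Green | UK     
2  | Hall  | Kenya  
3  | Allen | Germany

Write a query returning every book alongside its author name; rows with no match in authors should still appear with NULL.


LEFT JOIN keeps every row from books (the left table); where author_id has no match in authors, the author columns become NULL. Walk through each book:
  - book 1 (The Old House): author_id=3 -> matches Allen
  - book 2 (Northern Lights): author_id=3 -> matches Allen
  - book 3 (The Last Train): author_id=3 -> matches Allen
  - book 4 (The Blue Door): author_id=2 -> matches Hall
  - book 5 (Silent Waters): author_id=1 -> matches Green
  - book 6 (Stone Bridges): author_id=3 -> matches Allen
  - book 7 (Broken Clocks): author_id=1 -> matches Green
  - book 8 (River Crossing): author_id=3 -> matches Allen
  - book 9 (Midnight Sun): author_id=NULL, no match -> kept with NULL
All 9 rows appear; 1 has NULL author.

SQL:
SELECT a.title, b.name AS author
FROM books a
LEFT JOIN authors b ON a.author_id = b.id

Result:
title           | author
----------------+-------
The Old House   | Allen 
Northern Lights | Allen 
The Last Train  | Allen 
The Blue Door   | Hall  
Silent Waters   | Green 
Stone Bridges   | Allen 
Broken Clocks   | Green 
River Crossing  | Allen 
Midnight Sun    | NULL  


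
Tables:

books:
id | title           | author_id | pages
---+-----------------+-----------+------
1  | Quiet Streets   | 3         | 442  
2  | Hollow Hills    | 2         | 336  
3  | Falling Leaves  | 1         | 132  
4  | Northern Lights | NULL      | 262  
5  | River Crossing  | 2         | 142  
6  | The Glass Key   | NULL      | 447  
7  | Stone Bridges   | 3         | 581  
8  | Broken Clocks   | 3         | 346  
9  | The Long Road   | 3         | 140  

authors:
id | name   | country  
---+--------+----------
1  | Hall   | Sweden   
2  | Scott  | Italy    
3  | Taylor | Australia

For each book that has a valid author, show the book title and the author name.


INNER JOIN keeps only books rows whose author_id matches an id in authors. Walk through each book:
  - book 1 (Quiet Streets): author_id=3 -> matches Taylor
  - book 2 (Hollow Hills): author_id=2 -> matches Scott
  - book 3 (Falling Leaves): author_id=1 -> matches Hall
  - book 4 (Northern Lights): author_id=NULL, no match -> dropped
  - book 5 (River Crossing): author_id=2 -> matches Scott
  - book 6 (The Glass Key): author_id=NULL, no match -> dropped
  - book 7 (Stone Bridges): author_id=3 -> matches Taylor
  - book 8 (Broken Clocks): author_id=3 -> matches Taylor
  - book 9 (The Long Road): author_id=3 -> matches Taylor
So 2 of 9 rows are dropped.

SQL:
SELECT a.title, b.name AS author
FROM books a
INNER JOIN authors b ON a.author_id = b.id

Result:
title          | author
---------------+-------
Quiet Streets  | Taylor
Hollow Hills   | Scott 
Falling Leaves | Hall  
River Crossing | Scott 
Stone Bridges  | Taylor
Broken Clocks  | Taylor
The Long Road  | Taylor


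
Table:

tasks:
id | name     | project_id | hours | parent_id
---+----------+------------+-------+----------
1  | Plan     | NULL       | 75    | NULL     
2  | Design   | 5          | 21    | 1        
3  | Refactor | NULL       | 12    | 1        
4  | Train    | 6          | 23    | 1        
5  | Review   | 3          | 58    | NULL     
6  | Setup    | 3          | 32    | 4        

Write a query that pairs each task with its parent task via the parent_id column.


This is a self-join: tasks is joined to a second copy of itself, matching each row's parent_id to another row's id. Use LEFT JOIN so rows with parent_id=NULL are kept.
  - task 1 (Plan): parent_id=NULL -> NULL
  - task 2 (Design): parent_id=1 -> Plan
  - task 3 (Refactor): parent_id=1 -> Plan
  - task 4 (Train): parent_id=1 -> Plan
  - task 5 (Review): parent_id=NULL -> NULL
  - task 6 (Setup): parent_id=4 -> Train

SQL:
SELECT a.name AS item, b.name AS parent
FROM tasks a
LEFT JOIN tasks b ON a.parent_id = b.id

Result:
item     | parent
---------+-------
Plan     | NULL  
Design   | Plan  
Refactor | Plan  
Train    | Plan  
Review   | NULL  
Setup    | Train 


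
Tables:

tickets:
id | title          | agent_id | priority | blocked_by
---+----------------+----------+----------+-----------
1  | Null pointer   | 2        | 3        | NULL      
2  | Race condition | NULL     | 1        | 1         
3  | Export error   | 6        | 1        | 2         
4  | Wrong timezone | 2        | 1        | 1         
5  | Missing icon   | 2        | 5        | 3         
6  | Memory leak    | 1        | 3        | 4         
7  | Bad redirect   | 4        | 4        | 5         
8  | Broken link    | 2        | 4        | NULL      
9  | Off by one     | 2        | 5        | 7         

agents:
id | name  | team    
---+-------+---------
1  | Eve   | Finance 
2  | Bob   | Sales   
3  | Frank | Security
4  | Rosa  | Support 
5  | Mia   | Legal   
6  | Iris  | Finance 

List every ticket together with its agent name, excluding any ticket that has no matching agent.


INNER JOIN keeps only tickets rows whose agent_id matches an id in agents. Walk through each ticket:
  - ticket 1 (Null pointer): agent_id=2 -> matches Bob
  - ticket 2 (Race condition): agent_id=NULL, no match -> dropped
  - ticket 3 (Export error): agent_id=6 -> matches Iris
  - ticket 4 (Wrong timezone): agent_id=2 -> matches Bob
  - ticket 5 (Missing icon): agent_id=2 -> matches Bob
  - ticket 6 (Memory leak): agent_id=1 -> matches Eve
  - ticket 7 (Bad redirect): agent_id=4 -> matches Rosa
  - ticket 8 (Broken link): agent_id=2 -> matches Bob
  - ticket 9 (Off by one): agent_id=2 -> matches Bob
So 1 of 9 rows is dropped.

SQL:
SELECT a.title, b.name AS agent
FROM tickets a
INNER JOIN agents b ON a.agent_id = b.id

Result:
title          | agent
---------------+------
Null pointer   | Bob  
Export error   | Iris 
Wrong timezone | Bob  
Missing icon   | Bob  
Memory leak    | Eve  
Bad redirect   | Rosa 
Broken link    | Bob  
Off by one     | Bob  


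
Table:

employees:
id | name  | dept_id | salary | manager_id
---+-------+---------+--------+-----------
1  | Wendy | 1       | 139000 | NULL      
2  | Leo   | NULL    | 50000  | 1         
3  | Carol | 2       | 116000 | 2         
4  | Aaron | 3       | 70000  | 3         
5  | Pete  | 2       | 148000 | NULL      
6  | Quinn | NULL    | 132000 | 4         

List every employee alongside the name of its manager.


This is a self-join: employees is joined to a second copy of itself, matching each row's manager_id to another row's id. Use LEFT JOIN so rows with manager_id=NULL are kept.
  - employee 1 (Wendy): manager_id=NULL -> NULL
  - employee 2 (Leo): manager_id=1 -> Wendy
  - employee 3 (Carol): manager_id=2 -> Leo
  - employee 4 (Aaron): manager_id=3 -> Carol
  - employee 5 (Pete): manager_id=NULL -> NULL
  - employee 6 (Quinn): manager_id=4 -> Aaron

SQL:
SELECT a.name AS item, b.name AS manager
FROM employees a
LEFT JOIN employees b ON a.manager_id = b.id

Result:
item  | manager
------+--------
Wendy | NULL   
Leo   | Wendy  
Carol | Leo    
Aaron | Carol  
Pete  | NULL   
Quinn | Aaron  


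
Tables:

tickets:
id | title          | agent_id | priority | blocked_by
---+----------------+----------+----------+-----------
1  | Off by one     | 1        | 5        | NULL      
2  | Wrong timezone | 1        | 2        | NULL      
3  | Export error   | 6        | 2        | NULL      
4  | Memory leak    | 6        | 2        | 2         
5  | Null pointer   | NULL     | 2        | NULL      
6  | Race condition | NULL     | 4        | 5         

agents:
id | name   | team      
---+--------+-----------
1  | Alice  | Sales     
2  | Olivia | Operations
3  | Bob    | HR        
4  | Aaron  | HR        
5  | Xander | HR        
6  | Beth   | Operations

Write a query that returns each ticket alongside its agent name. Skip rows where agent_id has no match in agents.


INNER JOIN keeps only tickets rows whose agent_id matches an id in agents. Walk through each ticket:
  - ticket 1 (Off by one): agent_id=1 -> matches Alice
  - ticket 2 (Wrong timezone): agent_id=1 -> matches Alice
  - ticket 3 (Export error): agent_id=6 -> matches Beth
  - ticket 4 (Memory leak): agent_id=6 -> matches Beth
  - ticket 5 (Null pointer): agent_id=NULL, no match -> dropped
  - ticket 6 (Race condition): agent_id=NULL, no match -> dropped
So 2 of 6 rows are dropped.

SQL:
SELECT a.title, b.name AS agent
FROM tickets a
INNER JOIN agents b ON a.agent_id = b.id

Result:
title          | agent
---------------+------
Off by one     | Alice
Wrong timezone | Alice
Export error   | Beth 
Memory leak    | Beth 


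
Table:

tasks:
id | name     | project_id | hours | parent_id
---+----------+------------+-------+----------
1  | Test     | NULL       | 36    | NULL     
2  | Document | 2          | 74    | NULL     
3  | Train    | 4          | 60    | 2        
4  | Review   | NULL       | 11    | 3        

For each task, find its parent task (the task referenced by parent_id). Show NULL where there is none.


This is a self-join: tasks is joined to a second copy of itself, matching each row's parent_id to another row's id. Use LEFT JOIN so rows with parent_id=NULL are kept.
  - task 1 (Test): parent_id=NULL -> NULL
  - task 2 (Document): parent_id=NULL -> NULL
  - task 3 (Train): parent_id=2 -> Document
  - task 4 (Review): parent_id=3 -> Train

SQL:
SELECT a.name AS item, b.name AS parent
FROM tasks a
LEFT JOIN tasks b ON a.parent_id = b.id

Result:
item     | parent  
---------+---------
Test     | NULL    
Document | NULL    
Train    | Document
Review   | Train   


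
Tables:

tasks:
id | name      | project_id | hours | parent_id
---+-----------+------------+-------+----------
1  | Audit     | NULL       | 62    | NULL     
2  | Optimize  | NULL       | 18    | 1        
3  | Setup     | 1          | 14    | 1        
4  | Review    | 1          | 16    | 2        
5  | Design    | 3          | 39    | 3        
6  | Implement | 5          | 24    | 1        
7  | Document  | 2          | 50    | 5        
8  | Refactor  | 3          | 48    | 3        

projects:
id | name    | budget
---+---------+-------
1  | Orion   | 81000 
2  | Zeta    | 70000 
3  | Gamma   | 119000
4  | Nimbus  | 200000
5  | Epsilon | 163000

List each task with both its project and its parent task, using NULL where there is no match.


Two LEFT JOINs from the same base table tasks: one to projects via project_id, one to tasks itself via parent_id. Both are LEFT so every task is preserved.
Match against projects:
  - task 1 (Audit): project_id=NULL, no match -> kept with NULL
  - task 2 (Optimize): project_id=NULL, no match -> kept with NULL
  - task 3 (Setup): project_id=1 -> matches Orion
  - task 4 (Review): project_id=1 -> matches Orion
  - task 5 (Design): project_id=3 -> matches Gamma
  - task 6 (Implement): project_id=5 -> matches Epsilon
  - task 7 (Document): project_id=2 -> matches Zeta
  - task 8 (Refactor): project_id=3 -> matches Gamma
Match against tasks (self):
  - task 1 (Audit): parent_id=NULL -> NULL
  - task 2 (Optimize): parent_id=1 -> Audit
  - task 3 (Setup): parent_id=1 -> Audit
  - task 4 (Review): parent_id=2 -> Optimize
  - task 5 (Design): parent_id=3 -> Setup
  - task 6 (Implement): parent_id=1 -> Audit
  - task 7 (Document): parent_id=5 -> Design
  - task 8 (Refactor): parent_id=3 -> Setup

SQL:
SELECT a.name, b.name AS project, c.name AS parent
FROM tasks a
LEFT JOIN projects b ON a.project_id = b.id
LEFT JOIN tasks c ON a.parent_id = c.id

Result:
name      | project | parent  
----------+---------+---------
Audit     | NULL    | NULL    
Optimize  | NULL    | Audit   
Setup     | Orion   | Audit   
Review    | Orion   | Optimize
Design    | Gamma   | Setup   
Implement | Epsilon | Audit   
Document  | Zeta    | Design  
Refactor  | Gamma   | Setup   


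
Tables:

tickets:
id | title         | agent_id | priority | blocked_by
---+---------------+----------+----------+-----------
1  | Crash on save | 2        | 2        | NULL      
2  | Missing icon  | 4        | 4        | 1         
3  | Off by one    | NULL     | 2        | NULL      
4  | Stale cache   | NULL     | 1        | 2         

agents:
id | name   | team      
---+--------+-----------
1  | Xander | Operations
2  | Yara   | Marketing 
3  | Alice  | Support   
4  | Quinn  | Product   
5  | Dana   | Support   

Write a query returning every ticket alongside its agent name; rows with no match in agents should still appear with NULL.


LEFT JOIN keeps every row from tickets (the left table); where agent_id has no match in agents, the agent columns become NULL. Walk through each ticket:
  - ticket 1 (Crash on save): agent_id=2 -> matches Yara
  - ticket 2 (Missing icon): agent_id=4 -> matches Quinn
  - ticket 3 (Off by one): agent_id=NULL, no match -> kept with NULL
  - ticket 4 (Stale cache): agent_id=NULL, no match -> kept with NULL
All 4 rows appear; 2 have NULL agent.

SQL:
SELECT a.title, b.name AS agent
FROM tickets a
LEFT JOIN agents b ON a.agent_id = b.id

Result:
title         | agent
--------------+------
Crash on save | Yara 
Missing icon  | Quinn
Off by one    | NULL 
Stale cache   | NULL 


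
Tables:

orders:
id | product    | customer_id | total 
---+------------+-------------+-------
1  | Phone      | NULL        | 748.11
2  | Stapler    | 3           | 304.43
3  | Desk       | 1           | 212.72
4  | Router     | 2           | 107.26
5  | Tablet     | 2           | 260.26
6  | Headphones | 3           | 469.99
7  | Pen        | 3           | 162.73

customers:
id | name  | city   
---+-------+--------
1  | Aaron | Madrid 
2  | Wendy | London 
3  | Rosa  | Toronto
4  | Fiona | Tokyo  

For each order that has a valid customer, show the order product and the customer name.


INNER JOIN keeps only orders rows whose customer_id matches an id in customers. Walk through each order:
  - order 1 (Phone): customer_id=NULL, no match -> dropped
  - order 2 (Stapler): customer_id=3 -> matches Rosa
  - order 3 (Desk): customer_id=1 -> matches Aaron
  - order 4 (Router): customer_id=2 -> matches Wendy
  - order 5 (Tablet): customer_id=2 -> matches Wendy
  - order 6 (Headphones): customer_id=3 -> matches Rosa
  - order 7 (Pen): customer_id=3 -> matches Rosa
So 1 of 7 rows is dropped.

SQL:
SELECT a.product, b.name AS customer
FROM orders a
INNER JOIN customers b ON a.customer_id = b.id

Result:
product    | customer
-----------+---------
Stapler    | Rosa    
Desk       | Aaron   
Router     | Wendy   
Tablet     | Wendy   
Headphones | Rosa    
Pen        | Rosa    


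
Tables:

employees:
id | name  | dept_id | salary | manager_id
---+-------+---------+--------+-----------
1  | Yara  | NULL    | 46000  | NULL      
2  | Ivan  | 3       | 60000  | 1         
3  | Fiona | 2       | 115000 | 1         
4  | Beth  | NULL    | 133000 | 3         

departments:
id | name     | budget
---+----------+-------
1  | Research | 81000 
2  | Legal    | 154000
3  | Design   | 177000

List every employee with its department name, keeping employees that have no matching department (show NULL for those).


LEFT JOIN keeps every row from employees (the left table); where dept_id has no match in departments, the department columns become NULL. Walk through each employee:
  - employee 1 (Yara): dept_id=NULL, no match -> kept with NULL
  - employee 2 (Ivan): dept_id=3 -> matches Design
  - employee 3 (Fiona): dept_id=2 -> matches Legal
  - employee 4 (Beth): dept_id=NULL, no match -> kept with NULL
All 4 rows appear; 2 have NULL department.

SQL:
SELECT a.name, b.name AS department
FROM employees a
LEFT JOIN departments b ON a.dept_id = b.id

Result:
name  | department
------+-----------
Yara  | NULL      
Ivan  | Design    
Fiona | Legal     
Beth  | NULL      


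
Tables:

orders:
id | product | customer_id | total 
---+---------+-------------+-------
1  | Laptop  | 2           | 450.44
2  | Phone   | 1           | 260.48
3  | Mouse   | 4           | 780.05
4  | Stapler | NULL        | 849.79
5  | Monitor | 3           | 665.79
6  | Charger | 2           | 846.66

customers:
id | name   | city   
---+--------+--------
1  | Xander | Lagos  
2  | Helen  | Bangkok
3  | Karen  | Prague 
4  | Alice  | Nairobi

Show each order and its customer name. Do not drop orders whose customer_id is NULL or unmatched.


LEFT JOIN keeps every row from orders (the left table); where customer_id has no match in customers, the customer columns become NULL. Walk through each order:
  - order 1 (Laptop): customer_id=2 -> matches Helen
  - order 2 (Phone): customer_id=1 -> matches Xander
  - order 3 (Mouse): customer_id=4 -> matches Alice
  - order 4 (Stapler): customer_id=NULL, no match -> kept with NULL
  - order 5 (Monitor): customer_id=3 -> matches Karen
  - order 6 (Charger): customer_id=2 -> matches Helen
All 6 rows appear; 1 has NULL customer.

SQL:
SELECT a.product, b.name AS customer
FROM orders a
LEFT JOIN customers b ON a.customer_id = b.id

Result:
product | customer
--------+---------
Laptop  | Helen   
Phone   | Xander  
Mouse   | Alice   
Stapler | NULL    
Monitor | Karen   
Charger | Helen   


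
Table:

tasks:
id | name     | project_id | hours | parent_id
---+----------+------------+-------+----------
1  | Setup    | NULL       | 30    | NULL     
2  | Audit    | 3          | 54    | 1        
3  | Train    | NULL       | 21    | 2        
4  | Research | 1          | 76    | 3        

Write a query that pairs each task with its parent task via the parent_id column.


This is a self-join: tasks is joined to a second copy of itself, matching each row's parent_id to another row's id. Use LEFT JOIN so rows with parent_id=NULL are kept.
  - task 1 (Setup): parent_id=NULL -> NULL
  - task 2 (Audit): parent_id=1 -> Setup
  - task 3 (Train): parent_id=2 -> Audit
  - task 4 (Research): parent_id=3 -> Train

SQL:
SELECT a.name AS item, b.name AS parent
FROM tasks a
LEFT JOIN tasks b ON a.parent_id = b.id

Result:
item     | parent
---------+-------
Setup    | NULL  
Audit    | Setup 
Train    | Audit 
Research | Train 


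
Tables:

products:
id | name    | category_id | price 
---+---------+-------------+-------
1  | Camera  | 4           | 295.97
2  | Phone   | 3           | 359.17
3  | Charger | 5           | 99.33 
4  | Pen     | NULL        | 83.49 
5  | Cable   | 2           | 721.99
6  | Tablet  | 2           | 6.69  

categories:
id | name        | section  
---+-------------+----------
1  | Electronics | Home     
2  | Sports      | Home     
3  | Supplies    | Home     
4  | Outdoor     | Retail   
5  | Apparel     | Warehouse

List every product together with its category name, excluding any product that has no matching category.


INNER JOIN keeps only products rows whose category_id matches an id in categories. Walk through each product:
  - product 1 (Camera): category_id=4 -> matches Outdoor
  - product 2 (Phone): category_id=3 -> matches Supplies
  - product 3 (Charger): category_id=5 -> matches Apparel
  - product 4 (Pen): category_id=NULL, no match -> dropped
  - product 5 (Cable): category_id=2 -> matches Sports
  - product 6 (Tablet): category_id=2 -> matches Sports
So 1 of 6 rows is dropped.

SQL:
SELECT a.name, b.name AS category
FROM products a
INNER JOIN categories b ON a.category_id = b.id

Result:
name    | category
--------+---------
Camera  | Outdoor 
Phone   | Supplies
Charger | Apparel 
Cable   | Sports  
Tablet  | Sports  


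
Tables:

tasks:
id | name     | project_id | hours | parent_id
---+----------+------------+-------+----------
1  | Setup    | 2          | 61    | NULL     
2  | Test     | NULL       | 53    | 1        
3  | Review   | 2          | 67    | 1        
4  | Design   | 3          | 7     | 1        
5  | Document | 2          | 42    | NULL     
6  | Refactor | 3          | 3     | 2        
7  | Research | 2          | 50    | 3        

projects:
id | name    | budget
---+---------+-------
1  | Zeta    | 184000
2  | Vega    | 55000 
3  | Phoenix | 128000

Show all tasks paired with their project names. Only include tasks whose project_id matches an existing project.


INNER JOIN keeps only tasks rows whose project_id matches an id in projects. Walk through each task:
  - task 1 (Setup): project_id=2 -> matches Vega
  - task 2 (Test): project_id=NULL, no match -> dropped
  - task 3 (Review): project_id=2 -> matches Vega
  - task 4 (Design): project_id=3 -> matches Phoenix
  - task 5 (Document): project_id=2 -> matches Vega
  - task 6 (Refactor): project_id=3 -> matches Phoenix
  - task 7 (Research): project_id=2 -> matches Vega
So 1 of 7 rows is dropped.

SQL:
SELECT a.name, b.name AS project
FROM tasks a
INNER JOIN projects b ON a.project_id = b.id

Result:
name     | project
---------+--------
Setup    | Vega   
Review   | Vega   
Design   | Phoenix
Document | Vega   
Refactor | Phoenix
Research | Vega   
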